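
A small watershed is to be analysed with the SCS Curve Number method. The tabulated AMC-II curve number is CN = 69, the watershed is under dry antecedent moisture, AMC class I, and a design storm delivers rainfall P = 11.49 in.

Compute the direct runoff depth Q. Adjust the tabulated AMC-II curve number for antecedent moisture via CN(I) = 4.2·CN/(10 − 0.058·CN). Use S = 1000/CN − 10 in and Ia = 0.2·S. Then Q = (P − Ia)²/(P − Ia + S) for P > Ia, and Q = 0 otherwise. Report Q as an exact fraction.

Q = 1835756719801/420920154900 in ≈ 4.361 in

CN(I) from CN(II)=69: (4.2·69)/(10 − 0.058·69) = 144900/2999 ≈ 48.316
S = 1000/(144900/2999) − 10 = 15500/1449 in ≈ 10.697 in
Initial abstraction Ia = S/5 = (15500/1449)/5 = 3100/1449 ≈ 2.139 in
Excess rainfall: 11.490 − 2.139 = 9.351 in; P > Ia so Q > 0
Runoff Q = (P−Ia)²/(P−Ia+S) = (9.351)²/(9.351+10.697) = 1835756719801/420920154900 ≈ 4.361 in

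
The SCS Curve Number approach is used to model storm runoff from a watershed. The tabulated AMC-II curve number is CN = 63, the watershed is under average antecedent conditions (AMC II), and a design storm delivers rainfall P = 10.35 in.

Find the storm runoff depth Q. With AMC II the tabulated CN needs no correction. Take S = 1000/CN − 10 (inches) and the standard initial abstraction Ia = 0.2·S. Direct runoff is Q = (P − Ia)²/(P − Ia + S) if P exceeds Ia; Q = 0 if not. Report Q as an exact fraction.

Q = 133656721/23890860 in ≈ 5.594 in

CN(II) = 63; AMC II needs no correction.
Max retention: S = 1000/63 − 10 = 370/63 in (≈ 5.873 in)
Ia = 0.2·(370/63) = 74/63 in ≈ 1.175 in
Excess rainfall: 10.350 − 1.175 = 9.175 in; P > Ia so Q > 0
Q: (11561/1260)² ÷ (18961/1260) = 133656721/23890860 in (≈ 5.594 in)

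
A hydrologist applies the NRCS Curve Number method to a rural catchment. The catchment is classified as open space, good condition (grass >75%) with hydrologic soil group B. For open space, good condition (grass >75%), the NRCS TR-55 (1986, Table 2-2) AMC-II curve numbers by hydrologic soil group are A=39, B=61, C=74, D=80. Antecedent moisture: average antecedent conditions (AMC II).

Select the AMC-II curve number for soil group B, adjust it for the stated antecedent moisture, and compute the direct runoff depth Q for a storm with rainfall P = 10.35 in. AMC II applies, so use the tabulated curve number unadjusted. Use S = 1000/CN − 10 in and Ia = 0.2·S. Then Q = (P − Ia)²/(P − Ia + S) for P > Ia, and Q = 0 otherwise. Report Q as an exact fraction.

Q = 40826163/7672580 in ≈ 5.321 in

NRCS table: open space, good condition (grass >75%), soil group B → CN(II) = 61
AMC II — tabulated CN = 61 applies directly.
Retention S: 1000/CN − 10 with CN=61.000 → S = 390/61 ≈ 6.393 in
Ia = 0.2S: 0.2·6.393 = 1.279 in (exactly 78/61)
P − Ia = 10.350 − 1.279 = 11067/1220 ≈ 9.071 in (> 0, runoff occurs)
Q: (11067/1220)² ÷ (18867/1220) = 40826163/7672580 in (≈ 5.321 in)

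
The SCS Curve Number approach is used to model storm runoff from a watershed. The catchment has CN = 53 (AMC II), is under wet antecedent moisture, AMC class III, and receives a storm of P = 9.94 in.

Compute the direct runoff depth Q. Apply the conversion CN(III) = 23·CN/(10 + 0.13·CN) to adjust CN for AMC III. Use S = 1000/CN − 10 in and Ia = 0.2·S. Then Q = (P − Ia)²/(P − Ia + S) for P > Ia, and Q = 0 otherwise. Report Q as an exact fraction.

Q = 312305498649/48384730850 in ≈ 6.455 in

Wet (AMC III): CN(III) = 23·53/(10 + 0.13·53) = 1219/(1689/100) = 121900/1689 ≈ 72.173
Retention S: 1000/CN − 10 with CN=72.173 → S = 4700/1219 ≈ 3.856 in
Ia = 0.2S: 0.2·3.856 = 0.771 in (exactly 940/1219)
P − Ia = 9.940 − 0.771 = 558843/60950 ≈ 9.169 in (> 0, runoff occurs)
Q = (558843/60950)²/((558843/60950) + 4700/1219) = (312305498649/3714902500)/(793843/60950) = 312305498649/48384730850 in ≈ 6.455 in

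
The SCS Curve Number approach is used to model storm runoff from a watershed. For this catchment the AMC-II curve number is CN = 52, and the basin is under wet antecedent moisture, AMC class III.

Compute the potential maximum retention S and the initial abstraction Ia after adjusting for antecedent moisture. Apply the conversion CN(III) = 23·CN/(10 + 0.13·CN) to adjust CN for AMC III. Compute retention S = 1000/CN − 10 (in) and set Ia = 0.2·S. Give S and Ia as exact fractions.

S = 1200/299 in ≈ 4.013 in; Ia = 240/299 in ≈ 0.803 in

Adjust CN=52 to AMC III: 23·52/(10 + 0.13·52) → 1196 ÷ (419/25) = 29900/419 ≈ 71.360
Retention S: 1000/CN − 10 with CN=71.360 → S = 1200/299 ≈ 4.013 in
Initial abstraction Ia = S/5 = (1200/299)/5 = 240/299 ≈ 0.803 in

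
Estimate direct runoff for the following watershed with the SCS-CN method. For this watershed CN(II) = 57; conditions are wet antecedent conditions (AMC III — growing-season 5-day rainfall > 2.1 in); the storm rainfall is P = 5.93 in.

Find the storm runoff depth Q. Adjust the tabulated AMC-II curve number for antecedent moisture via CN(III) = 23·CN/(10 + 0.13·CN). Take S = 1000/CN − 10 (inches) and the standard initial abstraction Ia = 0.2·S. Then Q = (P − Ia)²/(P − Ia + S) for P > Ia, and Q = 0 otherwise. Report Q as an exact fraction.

Q = 478065764929/147018555300 in ≈ 3.252 in

Wet (AMC III): CN(III) = 23·57/(10 + 0.13·57) = 1311/(1741/100) = 131100/1741 ≈ 75.302
Max retention: S = 1000/(131100/1741) − 10 = 4300/1311 in (≈ 3.280 in)
Ia = 0.2·(4300/1311) = 860/1311 in ≈ 0.656 in
P − Ia = 5.930 − 0.656 = 691423/131100 ≈ 5.274 in (> 0, runoff occurs)
Q = (691423/131100)²/((691423/131100) + 4300/1311) = (478065764929/17187210000)/(1121423/131100) = 478065764929/147018555300 in ≈ 3.252 in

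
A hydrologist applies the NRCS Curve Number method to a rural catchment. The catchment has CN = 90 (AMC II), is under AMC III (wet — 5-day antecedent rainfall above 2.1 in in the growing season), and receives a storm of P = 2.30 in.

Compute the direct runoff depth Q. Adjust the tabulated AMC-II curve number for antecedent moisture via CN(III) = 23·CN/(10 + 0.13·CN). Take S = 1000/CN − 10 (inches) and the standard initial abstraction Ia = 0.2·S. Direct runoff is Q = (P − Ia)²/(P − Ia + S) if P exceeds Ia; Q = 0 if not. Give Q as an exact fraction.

Adjust CN=90 to AMC III: 23·90/(10 + 0.13·90) → 2070 ÷ (217/10) = 20700/217 ≈ 95.392
Max retention: S = 1000/(20700/217) − 10 = 100/207 in (≈ 0.483 in)
Initial abstraction Ia = S/5 = (100/207)/5 = 20/207 ≈ 0.097 in
Excess rainfall: 2.300 − 0.097 = 2.203 in; P > Ia so Q > 0
Q = (4561/2070)²/((4561/2070) + 100/207) = (20802721/4284900)/(5561/2070) = 20802721/11511270 in ≈ 1.807 in

Q = 20802721/11511270 in ≈ 1.807 in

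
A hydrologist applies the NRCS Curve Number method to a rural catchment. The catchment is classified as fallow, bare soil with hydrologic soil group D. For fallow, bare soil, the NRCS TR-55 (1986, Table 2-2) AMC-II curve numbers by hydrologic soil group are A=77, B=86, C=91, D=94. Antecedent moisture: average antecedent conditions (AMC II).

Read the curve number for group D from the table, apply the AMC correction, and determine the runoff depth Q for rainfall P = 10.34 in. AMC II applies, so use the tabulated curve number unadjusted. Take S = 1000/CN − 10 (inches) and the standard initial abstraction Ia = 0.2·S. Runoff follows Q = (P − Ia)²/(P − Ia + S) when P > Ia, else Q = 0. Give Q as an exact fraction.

Q = 575952001/59922650 in ≈ 9.612 in

NRCS table: fallow, bare soil, soil group D → CN(II) = 94
AMC II — tabulated CN = 94 applies directly.
Max retention: S = 1000/94 − 10 = 30/47 in (≈ 0.638 in)
Initial abstraction Ia = S/5 = (30/47)/5 = 6/47 ≈ 0.128 in
P − Ia = 10.340 − 0.128 = 23999/2350 ≈ 10.212 in (> 0, runoff occurs)
Q = (23999/2350)²/((23999/2350) + 30/47) = (575952001/5522500)/(25499/2350) = 575952001/59922650 in ≈ 9.612 in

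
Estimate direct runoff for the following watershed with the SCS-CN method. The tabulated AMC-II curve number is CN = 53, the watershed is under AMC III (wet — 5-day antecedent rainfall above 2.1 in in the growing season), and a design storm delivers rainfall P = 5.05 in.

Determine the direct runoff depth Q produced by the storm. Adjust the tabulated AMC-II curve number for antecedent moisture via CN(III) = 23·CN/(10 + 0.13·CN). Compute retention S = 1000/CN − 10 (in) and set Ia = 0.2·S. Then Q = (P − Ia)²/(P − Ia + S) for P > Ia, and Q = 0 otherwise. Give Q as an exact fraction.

Wet (AMC III): CN(III) = 23·53/(10 + 0.13·53) = 1219/(1689/100) = 121900/1689 ≈ 72.173
Max retention: S = 1000/(121900/1689) − 10 = 4700/1219 in (≈ 3.856 in)
Ia = 0.2S: 0.2·3.856 = 0.771 in (exactly 940/1219)
P − Ia = 5.050 − 0.771 = 104319/24380 ≈ 4.279 in (> 0, runoff occurs)
Q: (104319/24380)² ÷ (198319/24380) = 10882453761/4835017220 in (≈ 2.251 in)

Q = 10882453761/4835017220 in ≈ 2.251 in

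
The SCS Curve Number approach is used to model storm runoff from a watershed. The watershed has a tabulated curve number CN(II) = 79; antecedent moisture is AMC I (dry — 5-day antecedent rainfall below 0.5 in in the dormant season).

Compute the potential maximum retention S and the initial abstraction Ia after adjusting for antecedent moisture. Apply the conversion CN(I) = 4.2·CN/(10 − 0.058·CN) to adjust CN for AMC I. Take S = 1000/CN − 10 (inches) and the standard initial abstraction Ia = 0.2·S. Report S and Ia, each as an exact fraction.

Adjust CN=79 to AMC I: 4.2·79/(10 − 0.058·79) → (1659/5) ÷ (2709/500) = 7900/129 ≈ 61.240
Retention S: 1000/CN − 10 with CN=61.240 → S = 500/79 ≈ 6.329 in
Initial abstraction Ia = S/5 = (500/79)/5 = 100/79 ≈ 1.266 in

S = 500/79 in ≈ 6.329 in; Ia = 100/79 in ≈ 1.266 in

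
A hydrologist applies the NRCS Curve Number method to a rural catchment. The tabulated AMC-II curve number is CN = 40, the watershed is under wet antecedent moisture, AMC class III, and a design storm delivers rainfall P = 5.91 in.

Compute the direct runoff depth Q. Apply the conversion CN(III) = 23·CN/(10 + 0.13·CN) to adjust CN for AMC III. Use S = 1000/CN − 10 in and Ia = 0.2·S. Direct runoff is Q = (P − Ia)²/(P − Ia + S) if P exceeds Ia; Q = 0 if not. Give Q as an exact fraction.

Q = 37403883/19621300 in ≈ 1.906 in

CN(III) from CN(II)=40: (23·40)/(10 + 0.13·40) = 1150/19 ≈ 60.526
S = 1000/(1150/19) − 10 = 150/23 in ≈ 6.522 in
Initial abstraction Ia = S/5 = (150/23)/5 = 30/23 ≈ 1.304 in
Since P=5.910 > Ia=1.304: effective rainfall P−Ia = 10593/2300 in
Q = (10593/2300)²/((10593/2300) + 150/23) = (112211649/5290000)/(25593/2300) = 37403883/19621300 in ≈ 1.906 in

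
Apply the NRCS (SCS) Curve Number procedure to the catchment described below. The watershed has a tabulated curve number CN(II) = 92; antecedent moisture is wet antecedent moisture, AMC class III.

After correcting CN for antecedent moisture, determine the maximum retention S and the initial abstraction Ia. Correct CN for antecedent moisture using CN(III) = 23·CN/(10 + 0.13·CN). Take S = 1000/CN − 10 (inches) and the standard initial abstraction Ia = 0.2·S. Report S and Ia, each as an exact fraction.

S = 200/529 in ≈ 0.378 in; Ia = 40/529 in ≈ 0.076 in

Wet (AMC III): CN(III) = 23·92/(10 + 0.13·92) = 2116/(549/25) = 52900/549 ≈ 96.357
Retention S: 1000/CN − 10 with CN=96.357 → S = 200/529 ≈ 0.378 in
Initial abstraction Ia = S/5 = (200/529)/5 = 40/529 ≈ 0.076 in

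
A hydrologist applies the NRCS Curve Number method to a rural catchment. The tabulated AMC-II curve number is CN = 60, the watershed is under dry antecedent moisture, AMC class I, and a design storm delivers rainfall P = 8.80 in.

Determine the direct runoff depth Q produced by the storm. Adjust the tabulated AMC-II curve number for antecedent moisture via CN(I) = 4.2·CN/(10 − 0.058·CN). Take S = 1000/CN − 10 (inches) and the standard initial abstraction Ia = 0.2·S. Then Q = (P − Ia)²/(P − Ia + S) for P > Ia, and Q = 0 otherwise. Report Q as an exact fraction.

Q = 784996/533295 in ≈ 1.472 in

CN(I) from CN(II)=60: (4.2·60)/(10 − 0.058·60) = 6300/163 ≈ 38.650
Retention S: 1000/CN − 10 with CN=38.650 → S = 1000/63 ≈ 15.873 in
Ia = 0.2·(1000/63) = 200/63 in ≈ 3.175 in
Excess rainfall: 8.800 − 3.175 = 5.625 in; P > Ia so Q > 0
Runoff Q = (P−Ia)²/(P−Ia+S) = (5.625)²/(5.625+15.873) = 784996/533295 ≈ 1.472 in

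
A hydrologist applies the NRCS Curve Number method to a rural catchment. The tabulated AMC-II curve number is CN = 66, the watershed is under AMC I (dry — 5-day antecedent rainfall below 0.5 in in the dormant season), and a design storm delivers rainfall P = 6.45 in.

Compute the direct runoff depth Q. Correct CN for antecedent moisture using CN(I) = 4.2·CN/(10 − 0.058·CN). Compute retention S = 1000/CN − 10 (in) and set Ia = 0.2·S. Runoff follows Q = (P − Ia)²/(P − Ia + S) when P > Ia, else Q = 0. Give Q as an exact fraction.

Dry (AMC I): CN(I) = 4.2·66/(10 − 0.058·66) = (1386/5)/(1543/250) = 69300/1543 ≈ 44.913
S = 1000/(69300/1543) − 10 = 8500/693 in ≈ 12.266 in
Initial abstraction Ia = S/5 = (8500/693)/5 = 1700/693 ≈ 2.453 in
P − Ia = 6.450 − 2.453 = 55397/13860 ≈ 3.997 in (> 0, runoff occurs)
Q: (55397/13860)² ÷ (225397/13860) = 3068827609/3124002420 in (≈ 0.982 in)

Q = 3068827609/3124002420 in ≈ 0.982 in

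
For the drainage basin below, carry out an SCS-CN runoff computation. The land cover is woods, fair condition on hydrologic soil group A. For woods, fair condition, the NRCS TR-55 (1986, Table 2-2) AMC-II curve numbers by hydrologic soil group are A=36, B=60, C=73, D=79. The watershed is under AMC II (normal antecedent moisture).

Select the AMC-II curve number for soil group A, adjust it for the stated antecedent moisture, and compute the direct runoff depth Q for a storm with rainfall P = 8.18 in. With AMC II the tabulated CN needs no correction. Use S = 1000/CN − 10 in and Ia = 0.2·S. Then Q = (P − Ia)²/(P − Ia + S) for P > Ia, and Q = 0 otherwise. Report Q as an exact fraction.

Q = 4330561/4536450 in ≈ 0.955 in

NRCS table: woods, fair condition, soil group A → CN(II) = 36
CN(II) = 36; AMC II needs no correction.
Retention S: 1000/CN − 10 with CN=36.000 → S = 160/9 ≈ 17.778 in
Ia = 0.2S: 0.2·17.778 = 3.556 in (exactly 32/9)
Excess rainfall: 8.180 − 3.556 = 4.624 in; P > Ia so Q > 0
Q: (2081/450)² ÷ (10081/450) = 4330561/4536450 in (≈ 0.955 in)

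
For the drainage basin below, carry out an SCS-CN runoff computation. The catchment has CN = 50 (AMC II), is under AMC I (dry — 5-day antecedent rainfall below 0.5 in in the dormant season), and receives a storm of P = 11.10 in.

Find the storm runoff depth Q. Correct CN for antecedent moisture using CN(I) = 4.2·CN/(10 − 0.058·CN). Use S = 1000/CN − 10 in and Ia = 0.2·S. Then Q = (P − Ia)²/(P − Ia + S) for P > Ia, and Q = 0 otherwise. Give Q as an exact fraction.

Q = 1771561/1329510 in ≈ 1.332 in

Dry (AMC I): CN(I) = 4.2·50/(10 − 0.058·50) = 210/(71/10) = 2100/71 ≈ 29.577
S = 1000/(2100/71) − 10 = 500/21 in ≈ 23.810 in
Ia = 0.2·(500/21) = 100/21 in ≈ 4.762 in
P − Ia = 11.100 − 4.762 = 1331/210 ≈ 6.338 in (> 0, runoff occurs)
Q: (1331/210)² ÷ (6331/210) = 1771561/1329510 in (≈ 1.332 in)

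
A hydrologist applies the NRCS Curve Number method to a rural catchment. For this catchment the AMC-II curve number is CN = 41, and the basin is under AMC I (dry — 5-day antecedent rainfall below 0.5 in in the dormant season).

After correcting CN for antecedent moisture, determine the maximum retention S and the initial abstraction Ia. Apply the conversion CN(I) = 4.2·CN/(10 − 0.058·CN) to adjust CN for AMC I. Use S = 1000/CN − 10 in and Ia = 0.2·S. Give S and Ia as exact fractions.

Dry (AMC I): CN(I) = 4.2·41/(10 − 0.058·41) = (861/5)/(3811/500) = 86100/3811 ≈ 22.592
S = 1000/(86100/3811) − 10 = 29500/861 in ≈ 34.262 in
Ia = 0.2·(29500/861) = 5900/861 in ≈ 6.852 in

S = 29500/861 in ≈ 34.262 in; Ia = 5900/861 in ≈ 6.852 in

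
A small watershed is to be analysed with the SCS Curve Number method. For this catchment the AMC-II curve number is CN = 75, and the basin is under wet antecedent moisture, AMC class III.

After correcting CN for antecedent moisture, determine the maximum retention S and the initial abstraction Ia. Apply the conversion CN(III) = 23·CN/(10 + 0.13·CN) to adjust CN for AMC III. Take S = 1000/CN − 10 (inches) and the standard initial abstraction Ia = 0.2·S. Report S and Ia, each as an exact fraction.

Wet (AMC III): CN(III) = 23·75/(10 + 0.13·75) = 1725/(79/4) = 6900/79 ≈ 87.342
Max retention: S = 1000/(6900/79) − 10 = 100/69 in (≈ 1.449 in)
Ia = 0.2·(100/69) = 20/69 in ≈ 0.290 in

S = 100/69 in ≈ 1.449 in; Ia = 20/69 in ≈ 0.290 in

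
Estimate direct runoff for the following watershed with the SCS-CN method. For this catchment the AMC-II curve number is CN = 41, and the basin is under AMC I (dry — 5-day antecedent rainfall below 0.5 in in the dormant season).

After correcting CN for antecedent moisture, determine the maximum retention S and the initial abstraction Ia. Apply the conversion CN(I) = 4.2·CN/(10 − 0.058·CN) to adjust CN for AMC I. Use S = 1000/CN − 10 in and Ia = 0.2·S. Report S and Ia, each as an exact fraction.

CN(I) from CN(II)=41: (4.2·41)/(10 − 0.058·41) = 86100/3811 ≈ 22.592
S = 1000/(86100/3811) − 10 = 29500/861 in ≈ 34.262 in
Initial abstraction Ia = S/5 = (29500/861)/5 = 5900/861 ≈ 6.852 in

S = 29500/861 in ≈ 34.262 in; Ia = 5900/861 in ≈ 6.852 in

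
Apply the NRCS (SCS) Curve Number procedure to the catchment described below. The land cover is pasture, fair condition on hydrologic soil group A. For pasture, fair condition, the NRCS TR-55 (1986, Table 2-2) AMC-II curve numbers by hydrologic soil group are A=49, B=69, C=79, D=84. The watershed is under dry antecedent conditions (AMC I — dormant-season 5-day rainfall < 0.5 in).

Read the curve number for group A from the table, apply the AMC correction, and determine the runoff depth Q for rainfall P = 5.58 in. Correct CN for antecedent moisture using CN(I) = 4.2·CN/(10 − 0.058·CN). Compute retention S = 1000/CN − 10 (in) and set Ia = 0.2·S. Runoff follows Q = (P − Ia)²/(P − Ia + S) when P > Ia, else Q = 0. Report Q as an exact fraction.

Q = 114425809/7472203550 in ≈ 0.015 in

NRCS table: pasture, fair condition, soil group A → CN(II) = 49
CN(I) from CN(II)=49: (4.2·49)/(10 − 0.058·49) = 34300/1193 ≈ 28.751
S = 1000/(34300/1193) − 10 = 8500/343 in ≈ 24.781 in
Ia = 0.2S: 0.2·24.781 = 4.956 in (exactly 1700/343)
Since P=5.580 > Ia=4.956: effective rainfall P−Ia = 10697/17150 in
Q: (10697/17150)² ÷ (435697/17150) = 114425809/7472203550 in (≈ 0.015 in)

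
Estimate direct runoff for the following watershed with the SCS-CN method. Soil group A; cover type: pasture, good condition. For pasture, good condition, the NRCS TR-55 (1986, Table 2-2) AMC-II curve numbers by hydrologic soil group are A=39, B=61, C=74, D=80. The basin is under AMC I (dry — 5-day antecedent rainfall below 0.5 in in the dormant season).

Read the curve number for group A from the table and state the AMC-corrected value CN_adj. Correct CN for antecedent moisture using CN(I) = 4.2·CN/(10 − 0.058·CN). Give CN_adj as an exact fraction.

CN_adj = 81900/3869 ≈ 21.168

NRCS table: pasture, good condition, soil group A → CN(II) = 39
Adjust CN=39 to AMC I: 4.2·39/(10 − 0.058·39) → (819/5) ÷ (3869/500) = 81900/3869 ≈ 21.168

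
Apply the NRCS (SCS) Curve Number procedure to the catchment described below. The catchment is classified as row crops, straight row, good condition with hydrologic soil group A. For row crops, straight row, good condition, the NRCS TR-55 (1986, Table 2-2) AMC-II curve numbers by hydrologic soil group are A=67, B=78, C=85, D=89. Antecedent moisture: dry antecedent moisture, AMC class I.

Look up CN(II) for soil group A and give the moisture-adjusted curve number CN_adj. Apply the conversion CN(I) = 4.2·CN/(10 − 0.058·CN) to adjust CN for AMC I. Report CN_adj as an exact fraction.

NRCS table: row crops, straight row, good condition, soil group A → CN(II) = 67
Dry (AMC I): CN(I) = 4.2·67/(10 − 0.058·67) = (1407/5)/(3057/500) = 46900/1019 ≈ 46.026

CN_adj = 46900/1019 ≈ 46.026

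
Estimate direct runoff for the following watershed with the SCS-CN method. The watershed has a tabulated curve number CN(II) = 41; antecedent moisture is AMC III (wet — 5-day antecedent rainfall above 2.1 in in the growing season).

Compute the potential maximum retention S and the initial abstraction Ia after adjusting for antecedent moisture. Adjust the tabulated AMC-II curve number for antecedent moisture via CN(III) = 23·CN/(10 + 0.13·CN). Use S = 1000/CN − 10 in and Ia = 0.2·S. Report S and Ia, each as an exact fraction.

CN(III) from CN(II)=41: (23·41)/(10 + 0.13·41) = 94300/1533 ≈ 61.513
Retention S: 1000/CN − 10 with CN=61.513 → S = 5900/943 ≈ 6.257 in
Initial abstraction Ia = S/5 = (5900/943)/5 = 1180/943 ≈ 1.251 in

S = 5900/943 in ≈ 6.257 in; Ia = 1180/943 in ≈ 1.251 in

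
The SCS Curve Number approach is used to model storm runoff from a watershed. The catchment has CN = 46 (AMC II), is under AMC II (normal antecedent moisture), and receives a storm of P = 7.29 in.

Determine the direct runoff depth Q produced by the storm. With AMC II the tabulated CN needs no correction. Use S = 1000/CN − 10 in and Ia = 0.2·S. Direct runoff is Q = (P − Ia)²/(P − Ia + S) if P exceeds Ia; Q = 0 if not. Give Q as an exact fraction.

Q = 4785507/3268300 in ≈ 1.464 in

CN(II) = 46; AMC II needs no correction.
Max retention: S = 1000/46 − 10 = 270/23 in (≈ 11.739 in)
Initial abstraction Ia = S/5 = (270/23)/5 = 54/23 ≈ 2.348 in
P − Ia = 7.290 − 2.348 = 11367/2300 ≈ 4.942 in (> 0, runoff occurs)
Q = (11367/2300)²/((11367/2300) + 270/23) = (129208689/5290000)/(38367/2300) = 4785507/3268300 in ≈ 1.464 in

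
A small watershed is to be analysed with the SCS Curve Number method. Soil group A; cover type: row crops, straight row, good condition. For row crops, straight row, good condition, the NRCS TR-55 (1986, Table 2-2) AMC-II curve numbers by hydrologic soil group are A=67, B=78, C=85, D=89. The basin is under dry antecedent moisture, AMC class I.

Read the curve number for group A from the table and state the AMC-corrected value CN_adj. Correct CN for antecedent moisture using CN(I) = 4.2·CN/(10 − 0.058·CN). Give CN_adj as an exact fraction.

NRCS table: row crops, straight row, good condition, soil group A → CN(II) = 67
Adjust CN=67 to AMC I: 4.2·67/(10 − 0.058·67) → (1407/5) ÷ (3057/500) = 46900/1019 ≈ 46.026

CN_adj = 46900/1019 ≈ 46.026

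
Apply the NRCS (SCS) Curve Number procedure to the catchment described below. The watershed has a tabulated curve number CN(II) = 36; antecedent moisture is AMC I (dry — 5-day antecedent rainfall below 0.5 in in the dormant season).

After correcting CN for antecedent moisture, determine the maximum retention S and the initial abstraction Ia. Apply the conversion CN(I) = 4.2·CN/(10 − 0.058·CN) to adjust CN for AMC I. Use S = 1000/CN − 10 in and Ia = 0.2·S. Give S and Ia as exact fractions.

S = 8000/189 in ≈ 42.328 in; Ia = 1600/189 in ≈ 8.466 in

Dry (AMC I): CN(I) = 4.2·36/(10 − 0.058·36) = (756/5)/(989/125) = 18900/989 ≈ 19.110
S = 1000/(18900/989) − 10 = 8000/189 in ≈ 42.328 in
Ia = 0.2·(8000/189) = 1600/189 in ≈ 8.466 in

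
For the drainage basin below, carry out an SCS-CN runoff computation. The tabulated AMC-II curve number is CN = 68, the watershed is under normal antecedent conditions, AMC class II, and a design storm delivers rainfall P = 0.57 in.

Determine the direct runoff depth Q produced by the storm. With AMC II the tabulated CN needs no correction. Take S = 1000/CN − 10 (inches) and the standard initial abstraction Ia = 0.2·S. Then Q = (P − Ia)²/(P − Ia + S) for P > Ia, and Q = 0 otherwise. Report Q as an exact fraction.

Average conditions: CN = 68 (no AMC adjustment).
Max retention: S = 1000/68 − 10 = 80/17 in (≈ 4.706 in)
Initial abstraction Ia = S/5 = (80/17)/5 = 16/17 ≈ 0.941 in
P = 0.570 ≤ Ia = 0.941 in: entire storm abstracted, Q = 0.

Q = 0 in ≈ 0.000 in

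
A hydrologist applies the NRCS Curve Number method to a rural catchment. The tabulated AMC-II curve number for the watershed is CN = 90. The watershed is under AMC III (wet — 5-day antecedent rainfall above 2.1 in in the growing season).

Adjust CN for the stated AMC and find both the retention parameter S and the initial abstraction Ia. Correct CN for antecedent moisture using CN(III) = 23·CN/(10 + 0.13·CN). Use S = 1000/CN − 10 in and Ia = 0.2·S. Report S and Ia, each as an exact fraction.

S = 100/207 in ≈ 0.483 in; Ia = 20/207 in ≈ 0.097 in

CN(III) from CN(II)=90: (23·90)/(10 + 0.13·90) = 20700/217 ≈ 95.392
S = 1000/(20700/217) − 10 = 100/207 in ≈ 0.483 in
Ia = 0.2·(100/207) = 20/207 in ≈ 0.097 in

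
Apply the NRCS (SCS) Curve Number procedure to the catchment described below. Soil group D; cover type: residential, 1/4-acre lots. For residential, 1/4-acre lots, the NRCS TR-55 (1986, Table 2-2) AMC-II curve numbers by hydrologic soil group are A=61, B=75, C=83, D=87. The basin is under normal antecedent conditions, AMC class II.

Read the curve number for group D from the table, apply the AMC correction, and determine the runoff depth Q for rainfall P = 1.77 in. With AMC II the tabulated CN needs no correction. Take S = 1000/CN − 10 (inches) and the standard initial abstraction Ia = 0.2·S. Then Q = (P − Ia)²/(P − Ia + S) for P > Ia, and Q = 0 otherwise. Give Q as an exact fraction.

NRCS table: residential, 1/4-acre lots, soil group D → CN(II) = 87
AMC II — tabulated CN = 87 applies directly.
S = 1000/87 − 10 = 130/87 in ≈ 1.494 in
Ia = 0.2S: 0.2·1.494 = 0.299 in (exactly 26/87)
Excess rainfall: 1.770 − 0.299 = 1.471 in; P > Ia so Q > 0
Q: (12799/8700)² ÷ (25799/8700) = 163814401/224451300 in (≈ 0.730 in)

Q = 163814401/224451300 in ≈ 0.730 in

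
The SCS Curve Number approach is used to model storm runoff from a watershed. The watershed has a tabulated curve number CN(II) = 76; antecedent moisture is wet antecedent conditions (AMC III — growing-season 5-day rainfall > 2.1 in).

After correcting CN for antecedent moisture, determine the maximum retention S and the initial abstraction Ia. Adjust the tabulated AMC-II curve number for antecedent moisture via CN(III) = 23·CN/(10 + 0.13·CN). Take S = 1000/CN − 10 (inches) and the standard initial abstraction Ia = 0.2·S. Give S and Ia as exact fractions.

CN(III) from CN(II)=76: (23·76)/(10 + 0.13·76) = 43700/497 ≈ 87.928
Max retention: S = 1000/(43700/497) − 10 = 600/437 in (≈ 1.373 in)
Ia = 0.2·(600/437) = 120/437 in ≈ 0.275 in

S = 600/437 in ≈ 1.373 in; Ia = 120/437 in ≈ 0.275 in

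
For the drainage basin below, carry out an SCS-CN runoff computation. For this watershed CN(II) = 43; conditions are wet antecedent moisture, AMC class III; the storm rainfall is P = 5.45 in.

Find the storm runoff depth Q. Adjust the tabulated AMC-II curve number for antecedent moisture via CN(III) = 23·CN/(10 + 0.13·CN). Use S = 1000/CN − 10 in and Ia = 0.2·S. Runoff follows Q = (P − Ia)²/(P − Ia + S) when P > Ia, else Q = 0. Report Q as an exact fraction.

Q = 7225170001/3936239780 in ≈ 1.836 in

Adjust CN=43 to AMC III: 23·43/(10 + 0.13·43) → 989 ÷ (1559/100) = 98900/1559 ≈ 63.438
Retention S: 1000/CN − 10 with CN=63.438 → S = 5700/989 ≈ 5.763 in
Ia = 0.2S: 0.2·5.763 = 1.153 in (exactly 1140/989)
Excess rainfall: 5.450 − 1.153 = 4.297 in; P > Ia so Q > 0
Q: (85001/19780)² ÷ (199001/19780) = 7225170001/3936239780 in (≈ 1.836 in)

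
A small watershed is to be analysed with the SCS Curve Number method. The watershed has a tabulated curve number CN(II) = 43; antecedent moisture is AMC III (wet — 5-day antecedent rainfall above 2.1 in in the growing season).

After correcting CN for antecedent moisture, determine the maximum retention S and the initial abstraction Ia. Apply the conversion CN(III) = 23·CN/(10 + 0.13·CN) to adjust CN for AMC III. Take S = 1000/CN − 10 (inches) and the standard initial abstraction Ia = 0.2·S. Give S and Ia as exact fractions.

CN(III) from CN(II)=43: (23·43)/(10 + 0.13·43) = 98900/1559 ≈ 63.438
Retention S: 1000/CN − 10 with CN=63.438 → S = 5700/989 ≈ 5.763 in
Initial abstraction Ia = S/5 = (5700/989)/5 = 1140/989 ≈ 1.153 in

S = 5700/989 in ≈ 5.763 in; Ia = 1140/989 in ≈ 1.153 in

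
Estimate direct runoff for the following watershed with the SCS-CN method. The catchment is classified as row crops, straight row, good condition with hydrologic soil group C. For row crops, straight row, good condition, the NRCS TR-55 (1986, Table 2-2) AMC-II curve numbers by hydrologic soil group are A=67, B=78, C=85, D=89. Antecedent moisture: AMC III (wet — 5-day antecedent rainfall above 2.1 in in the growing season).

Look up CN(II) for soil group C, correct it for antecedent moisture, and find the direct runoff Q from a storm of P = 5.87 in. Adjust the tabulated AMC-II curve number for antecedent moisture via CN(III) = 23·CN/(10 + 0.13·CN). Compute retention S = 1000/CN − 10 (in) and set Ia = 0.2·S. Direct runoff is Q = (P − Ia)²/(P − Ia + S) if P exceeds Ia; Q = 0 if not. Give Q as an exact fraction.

Q = 49959849289/9912514700 in ≈ 5.040 in

NRCS table: row crops, straight row, good condition, soil group C → CN(II) = 85
Adjust CN=85 to AMC III: 23·85/(10 + 0.13·85) → 1955 ÷ (421/20) = 39100/421 ≈ 92.874
S = 1000/(39100/421) − 10 = 300/391 in ≈ 0.767 in
Ia = 0.2S: 0.2·0.767 = 0.153 in (exactly 60/391)
Excess rainfall: 5.870 − 0.153 = 5.717 in; P > Ia so Q > 0
Q = (223517/39100)²/((223517/39100) + 300/391) = (49959849289/1528810000)/(253517/39100) = 49959849289/9912514700 in ≈ 5.040 in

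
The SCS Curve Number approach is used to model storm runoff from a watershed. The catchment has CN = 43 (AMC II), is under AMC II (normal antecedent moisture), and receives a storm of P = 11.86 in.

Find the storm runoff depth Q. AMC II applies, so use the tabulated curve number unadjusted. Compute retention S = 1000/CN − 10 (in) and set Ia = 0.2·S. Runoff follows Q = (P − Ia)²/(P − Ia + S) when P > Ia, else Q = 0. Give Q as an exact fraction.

Average conditions: CN = 43 (no AMC adjustment).
Max retention: S = 1000/43 − 10 = 570/43 in (≈ 13.256 in)
Initial abstraction Ia = S/5 = (570/43)/5 = 114/43 ≈ 2.651 in
P − Ia = 11.860 − 2.651 = 19799/2150 ≈ 9.209 in (> 0, runoff occurs)
Q = (19799/2150)²/((19799/2150) + 570/43) = (392000401/4622500)/(48299/2150) = 392000401/103842850 in ≈ 3.775 in

Q = 392000401/103842850 in ≈ 3.775 in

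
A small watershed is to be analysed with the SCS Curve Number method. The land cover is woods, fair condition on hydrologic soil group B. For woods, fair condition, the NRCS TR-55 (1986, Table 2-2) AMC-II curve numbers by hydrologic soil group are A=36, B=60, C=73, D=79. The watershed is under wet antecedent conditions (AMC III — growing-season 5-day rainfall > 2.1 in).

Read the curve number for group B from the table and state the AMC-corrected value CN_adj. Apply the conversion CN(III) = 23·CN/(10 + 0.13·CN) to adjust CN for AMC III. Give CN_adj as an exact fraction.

CN_adj = 6900/89 ≈ 77.528

NRCS table: woods, fair condition, soil group B → CN(II) = 60
Adjust CN=60 to AMC III: 23·60/(10 + 0.13·60) → 1380 ÷ (89/5) = 6900/89 ≈ 77.528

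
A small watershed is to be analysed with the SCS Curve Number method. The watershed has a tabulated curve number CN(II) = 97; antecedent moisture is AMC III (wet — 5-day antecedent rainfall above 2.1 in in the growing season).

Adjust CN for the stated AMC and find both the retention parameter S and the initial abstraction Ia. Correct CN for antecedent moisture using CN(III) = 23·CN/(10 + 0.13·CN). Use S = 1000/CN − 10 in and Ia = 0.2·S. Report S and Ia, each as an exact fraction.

Adjust CN=97 to AMC III: 23·97/(10 + 0.13·97) → 2231 ÷ (2261/100) = 223100/2261 ≈ 98.673
Retention S: 1000/CN − 10 with CN=98.673 → S = 300/2231 ≈ 0.134 in
Ia = 0.2S: 0.2·0.134 = 0.027 in (exactly 60/2231)

S = 300/2231 in ≈ 0.134 in; Ia = 60/2231 in ≈ 0.027 in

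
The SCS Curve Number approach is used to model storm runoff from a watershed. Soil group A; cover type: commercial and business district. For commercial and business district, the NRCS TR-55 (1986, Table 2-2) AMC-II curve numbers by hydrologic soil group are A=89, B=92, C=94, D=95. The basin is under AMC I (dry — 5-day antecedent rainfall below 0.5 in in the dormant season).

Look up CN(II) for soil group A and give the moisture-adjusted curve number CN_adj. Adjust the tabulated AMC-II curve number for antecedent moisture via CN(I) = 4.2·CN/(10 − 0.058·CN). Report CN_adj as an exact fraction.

CN_adj = 186900/2419 ≈ 77.263

NRCS table: commercial and business district, soil group A → CN(II) = 89
Adjust CN=89 to AMC I: 4.2·89/(10 − 0.058·89) → (1869/5) ÷ (2419/500) = 186900/2419 ≈ 77.263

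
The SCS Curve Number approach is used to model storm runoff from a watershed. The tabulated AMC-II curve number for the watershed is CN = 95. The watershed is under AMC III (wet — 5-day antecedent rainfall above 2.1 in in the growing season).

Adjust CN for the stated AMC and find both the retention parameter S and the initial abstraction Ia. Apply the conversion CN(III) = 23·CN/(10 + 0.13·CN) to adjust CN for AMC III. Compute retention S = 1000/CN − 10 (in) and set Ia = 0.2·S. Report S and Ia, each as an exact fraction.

S = 100/437 in ≈ 0.229 in; Ia = 20/437 in ≈ 0.046 in

Adjust CN=95 to AMC III: 23·95/(10 + 0.13·95) → 2185 ÷ (447/20) = 43700/447 ≈ 97.763
Retention S: 1000/CN − 10 with CN=97.763 → S = 100/437 ≈ 0.229 in
Initial abstraction Ia = S/5 = (100/437)/5 = 20/437 ≈ 0.046 in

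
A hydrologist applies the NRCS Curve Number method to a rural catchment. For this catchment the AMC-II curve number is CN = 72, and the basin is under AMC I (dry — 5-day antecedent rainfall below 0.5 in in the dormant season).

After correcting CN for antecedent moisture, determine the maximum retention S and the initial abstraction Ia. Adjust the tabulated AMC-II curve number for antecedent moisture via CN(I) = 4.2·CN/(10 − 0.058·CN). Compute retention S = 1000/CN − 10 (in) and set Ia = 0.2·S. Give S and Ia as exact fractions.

S = 250/27 in ≈ 9.259 in; Ia = 50/27 in ≈ 1.852 in

Dry (AMC I): CN(I) = 4.2·72/(10 − 0.058·72) = (1512/5)/(728/125) = 675/13 ≈ 51.923
S = 1000/(675/13) − 10 = 250/27 in ≈ 9.259 in
Initial abstraction Ia = S/5 = (250/27)/5 = 50/27 ≈ 1.852 in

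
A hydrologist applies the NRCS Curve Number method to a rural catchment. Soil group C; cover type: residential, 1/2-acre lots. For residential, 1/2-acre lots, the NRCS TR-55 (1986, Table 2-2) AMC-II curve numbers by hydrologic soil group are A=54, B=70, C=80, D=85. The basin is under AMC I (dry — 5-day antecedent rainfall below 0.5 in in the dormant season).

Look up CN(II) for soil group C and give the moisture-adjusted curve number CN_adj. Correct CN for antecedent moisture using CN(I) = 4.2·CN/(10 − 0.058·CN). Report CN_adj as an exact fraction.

CN_adj = 4200/67 ≈ 62.687

NRCS table: residential, 1/2-acre lots, soil group C → CN(II) = 80
Adjust CN=80 to AMC I: 4.2·80/(10 − 0.058·80) → 336 ÷ (134/25) = 4200/67 ≈ 62.687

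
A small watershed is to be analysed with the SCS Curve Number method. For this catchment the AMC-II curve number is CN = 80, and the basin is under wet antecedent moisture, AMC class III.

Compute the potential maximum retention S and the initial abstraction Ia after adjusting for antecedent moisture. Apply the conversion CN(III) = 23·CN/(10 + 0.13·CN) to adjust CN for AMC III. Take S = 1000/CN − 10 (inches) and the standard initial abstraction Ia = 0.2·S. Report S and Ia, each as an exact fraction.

S = 25/23 in ≈ 1.087 in; Ia = 5/23 in ≈ 0.217 in

CN(III) from CN(II)=80: (23·80)/(10 + 0.13·80) = 4600/51 ≈ 90.196
Retention S: 1000/CN − 10 with CN=90.196 → S = 25/23 ≈ 1.087 in
Ia = 0.2·(25/23) = 5/23 in ≈ 0.217 in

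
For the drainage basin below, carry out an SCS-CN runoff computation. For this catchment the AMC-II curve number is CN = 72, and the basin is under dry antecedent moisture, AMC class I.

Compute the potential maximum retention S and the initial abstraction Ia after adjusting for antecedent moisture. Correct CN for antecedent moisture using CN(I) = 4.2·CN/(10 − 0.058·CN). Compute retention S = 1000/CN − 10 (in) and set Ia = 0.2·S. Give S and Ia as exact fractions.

S = 250/27 in ≈ 9.259 in; Ia = 50/27 in ≈ 1.852 in

CN(I) from CN(II)=72: (4.2·72)/(10 − 0.058·72) = 675/13 ≈ 51.923
Max retention: S = 1000/(675/13) − 10 = 250/27 in (≈ 9.259 in)
Initial abstraction Ia = S/5 = (250/27)/5 = 50/27 ≈ 1.852 in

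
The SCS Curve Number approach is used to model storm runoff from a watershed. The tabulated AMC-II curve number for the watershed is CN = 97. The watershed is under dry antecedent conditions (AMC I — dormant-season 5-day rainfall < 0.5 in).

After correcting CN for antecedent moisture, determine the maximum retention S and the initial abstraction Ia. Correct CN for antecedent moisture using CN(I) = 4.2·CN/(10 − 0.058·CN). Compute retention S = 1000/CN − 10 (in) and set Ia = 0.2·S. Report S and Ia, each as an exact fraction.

S = 500/679 in ≈ 0.736 in; Ia = 100/679 in ≈ 0.147 in

Dry (AMC I): CN(I) = 4.2·97/(10 − 0.058·97) = (2037/5)/(2187/500) = 67900/729 ≈ 93.141
Retention S: 1000/CN − 10 with CN=93.141 → S = 500/679 ≈ 0.736 in
Initial abstraction Ia = S/5 = (500/679)/5 = 100/679 ≈ 0.147 in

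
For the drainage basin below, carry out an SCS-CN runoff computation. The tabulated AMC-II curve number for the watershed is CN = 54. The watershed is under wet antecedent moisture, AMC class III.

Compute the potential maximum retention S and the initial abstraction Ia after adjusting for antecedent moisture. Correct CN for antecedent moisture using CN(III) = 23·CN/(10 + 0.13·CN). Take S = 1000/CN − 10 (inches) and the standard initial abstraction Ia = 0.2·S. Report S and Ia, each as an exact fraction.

Adjust CN=54 to AMC III: 23·54/(10 + 0.13·54) → 1242 ÷ (851/50) = 2700/37 ≈ 72.973
Max retention: S = 1000/(2700/37) − 10 = 100/27 in (≈ 3.704 in)
Ia = 0.2·(100/27) = 20/27 in ≈ 0.741 in

S = 100/27 in ≈ 3.704 in; Ia = 20/27 in ≈ 0.741 in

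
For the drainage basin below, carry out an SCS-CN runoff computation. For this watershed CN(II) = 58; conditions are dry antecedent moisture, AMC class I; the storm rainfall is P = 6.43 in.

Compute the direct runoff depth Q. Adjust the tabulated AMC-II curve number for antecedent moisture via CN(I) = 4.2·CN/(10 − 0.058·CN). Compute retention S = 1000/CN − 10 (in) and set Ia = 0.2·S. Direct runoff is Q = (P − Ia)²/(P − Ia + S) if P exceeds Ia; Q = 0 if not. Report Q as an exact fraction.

Q = 74770609/170076300 in ≈ 0.440 in

Dry (AMC I): CN(I) = 4.2·58/(10 − 0.058·58) = (1218/5)/(1659/250) = 2900/79 ≈ 36.709
S = 1000/(2900/79) − 10 = 500/29 in ≈ 17.241 in
Ia = 0.2·(500/29) = 100/29 in ≈ 3.448 in
P − Ia = 6.430 − 3.448 = 8647/2900 ≈ 2.982 in (> 0, runoff occurs)
Q: (8647/2900)² ÷ (58647/2900) = 74770609/170076300 in (≈ 0.440 in)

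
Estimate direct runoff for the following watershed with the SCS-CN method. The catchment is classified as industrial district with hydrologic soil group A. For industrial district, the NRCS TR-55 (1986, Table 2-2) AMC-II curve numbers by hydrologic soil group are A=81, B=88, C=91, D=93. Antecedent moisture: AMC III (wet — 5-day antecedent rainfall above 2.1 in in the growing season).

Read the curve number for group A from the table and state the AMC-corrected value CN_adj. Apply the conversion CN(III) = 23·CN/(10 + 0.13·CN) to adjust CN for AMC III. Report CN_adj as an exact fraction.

CN_adj = 186300/2053 ≈ 90.745

NRCS table: industrial district, soil group A → CN(II) = 81
Wet (AMC III): CN(III) = 23·81/(10 + 0.13·81) = 1863/(2053/100) = 186300/2053 ≈ 90.745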